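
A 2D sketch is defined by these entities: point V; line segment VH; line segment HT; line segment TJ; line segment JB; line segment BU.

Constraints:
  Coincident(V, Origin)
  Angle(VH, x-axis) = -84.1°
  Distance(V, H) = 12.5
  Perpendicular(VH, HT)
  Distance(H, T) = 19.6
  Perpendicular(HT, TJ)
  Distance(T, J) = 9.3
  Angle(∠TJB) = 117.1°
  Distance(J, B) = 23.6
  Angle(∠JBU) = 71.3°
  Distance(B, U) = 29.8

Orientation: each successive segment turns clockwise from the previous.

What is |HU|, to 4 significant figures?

11.05

V is at the origin; VH runs at -84.1° with length 12.5, so H = (1.285, -12.43). VH is perpendicular to HT, so HT runs at -174.1°; with |HT| = 19.6, T = (-18.21, -14.45). HT ⟂ TJ, so TJ runs at 95.90°; with |TJ| = 9.3, J = (-19.17, -5.198). ∠TJB = 117.1° gives JB at 33.00° from the x-axis; with |JB| = 23.6, B = (0.6254, 7.656). ∠JBU = 71.3° gives BU at -75.70° from the x-axis; with |BU| = 29.8, U = (7.986, -21.22). Then |HU| = |U − H| = 11.05.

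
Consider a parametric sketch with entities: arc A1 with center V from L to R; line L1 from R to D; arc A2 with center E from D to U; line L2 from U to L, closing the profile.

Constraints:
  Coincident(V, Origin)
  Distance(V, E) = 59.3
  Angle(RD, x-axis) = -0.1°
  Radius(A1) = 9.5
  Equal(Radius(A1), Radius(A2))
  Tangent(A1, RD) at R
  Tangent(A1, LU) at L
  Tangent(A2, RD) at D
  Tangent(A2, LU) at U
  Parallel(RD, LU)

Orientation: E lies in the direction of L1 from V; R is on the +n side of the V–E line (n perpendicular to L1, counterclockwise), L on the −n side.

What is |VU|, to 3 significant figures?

60.1

Tangency of A1 to both parallel lines with radius 9.5 puts R and L at V ± 9.5·n: R = (0.0166, 9.50), L = (-0.0166, -9.50). Equal radii place D and U the same way about E: D = E + 9.5·n = (59.3, 9.40), U = E − 9.5·n = (59.3, -9.60). Then |VU| = |U − V| = 60.1.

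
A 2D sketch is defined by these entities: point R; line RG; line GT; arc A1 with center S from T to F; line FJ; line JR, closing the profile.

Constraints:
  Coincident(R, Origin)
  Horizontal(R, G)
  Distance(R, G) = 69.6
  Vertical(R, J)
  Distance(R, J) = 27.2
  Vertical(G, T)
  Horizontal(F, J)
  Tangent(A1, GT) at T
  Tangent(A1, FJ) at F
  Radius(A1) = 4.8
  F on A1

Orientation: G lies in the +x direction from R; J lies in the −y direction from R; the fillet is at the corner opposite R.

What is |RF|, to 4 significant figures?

70.28

The virtual corner opposite R is at (69.60, -27.20). Since A1 is tangent to GT there, ST ⟂ GT and the tangent condition forces SF to be normal to FJ, with radius 4.8, so the center S sits 4.8 in from both sides at S = (64.80, -22.40). That places the tangent points at T = (69.60, -22.40) on GT and F = (64.80, -27.20) on FJ. Then |RF| = |F − R| = 70.28.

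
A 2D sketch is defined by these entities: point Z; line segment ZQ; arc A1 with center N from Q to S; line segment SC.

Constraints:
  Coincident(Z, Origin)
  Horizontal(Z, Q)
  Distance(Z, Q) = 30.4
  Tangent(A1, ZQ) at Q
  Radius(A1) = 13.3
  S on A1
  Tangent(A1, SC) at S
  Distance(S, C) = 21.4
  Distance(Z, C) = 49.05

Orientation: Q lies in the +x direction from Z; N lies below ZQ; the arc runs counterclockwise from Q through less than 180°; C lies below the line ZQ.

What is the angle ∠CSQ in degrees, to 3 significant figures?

119°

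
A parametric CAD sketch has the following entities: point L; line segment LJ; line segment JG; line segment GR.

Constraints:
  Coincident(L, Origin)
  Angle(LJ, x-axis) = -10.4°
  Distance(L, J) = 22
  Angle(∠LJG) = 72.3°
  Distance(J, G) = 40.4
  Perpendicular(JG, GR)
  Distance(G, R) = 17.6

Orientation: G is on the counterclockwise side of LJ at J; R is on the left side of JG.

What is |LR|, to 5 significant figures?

33.878

∠LJG = 72.3°, so JG runs at -10.4° + (180° − 72.3°) = 97.300° from the x-axis; with |JG| = 40.4, G = J + 40.4·(cos 97.300°, sin 97.300°) = (16.505, 36.101). The perpendicularity gives GR at right angles to JG; with |GR| = 17.6 on the left of JG, R = G + 17.6·(-0.99189, -0.12706) = (-0.95218, 33.865). Then |LR| = |R − L| = 33.878.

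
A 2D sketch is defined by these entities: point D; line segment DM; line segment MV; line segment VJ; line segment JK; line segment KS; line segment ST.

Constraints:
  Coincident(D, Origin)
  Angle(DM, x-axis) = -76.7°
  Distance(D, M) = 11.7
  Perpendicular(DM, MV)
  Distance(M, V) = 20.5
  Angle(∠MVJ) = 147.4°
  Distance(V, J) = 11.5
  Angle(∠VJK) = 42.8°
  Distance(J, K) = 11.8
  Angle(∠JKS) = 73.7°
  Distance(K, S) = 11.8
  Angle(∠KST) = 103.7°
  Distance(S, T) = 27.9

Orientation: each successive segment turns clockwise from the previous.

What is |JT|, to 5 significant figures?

21.838

∠JKS = 73.7° gives KS at -82.800° from the x-axis; with |KS| = 11.8, S = (-15.812, -19.303). ∠KST = 103.7° gives ST at -159.10° from the x-axis; with |ST| = 27.9, T = (-41.876, -29.256). Then |JT| = |T − J| = 21.838.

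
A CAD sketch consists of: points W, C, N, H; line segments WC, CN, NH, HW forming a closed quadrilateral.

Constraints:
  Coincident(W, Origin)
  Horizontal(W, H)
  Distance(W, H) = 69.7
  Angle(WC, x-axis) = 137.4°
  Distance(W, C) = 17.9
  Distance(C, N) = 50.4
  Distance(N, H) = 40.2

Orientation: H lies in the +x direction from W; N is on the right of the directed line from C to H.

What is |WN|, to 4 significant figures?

33.36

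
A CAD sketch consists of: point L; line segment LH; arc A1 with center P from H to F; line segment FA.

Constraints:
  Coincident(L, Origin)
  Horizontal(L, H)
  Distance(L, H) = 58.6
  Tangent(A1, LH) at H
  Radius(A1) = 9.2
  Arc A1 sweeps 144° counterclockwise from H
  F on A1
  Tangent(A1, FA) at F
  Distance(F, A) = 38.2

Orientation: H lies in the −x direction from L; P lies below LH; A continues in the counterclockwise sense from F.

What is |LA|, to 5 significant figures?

51.228

On A1, H sits at bearing 90° from P; a 144° counterclockwise sweep puts F at bearing 234°, so F = P + 9.2·(cos 234°, sin 234°) = (-64.008, -16.643). The tangent condition forces PF to be normal to FA, so FA runs along (−sin 234°, cos 234°); with |FA| = 38.2, A = (-33.103, -39.096). Then |LA| = |A − L| = 51.228.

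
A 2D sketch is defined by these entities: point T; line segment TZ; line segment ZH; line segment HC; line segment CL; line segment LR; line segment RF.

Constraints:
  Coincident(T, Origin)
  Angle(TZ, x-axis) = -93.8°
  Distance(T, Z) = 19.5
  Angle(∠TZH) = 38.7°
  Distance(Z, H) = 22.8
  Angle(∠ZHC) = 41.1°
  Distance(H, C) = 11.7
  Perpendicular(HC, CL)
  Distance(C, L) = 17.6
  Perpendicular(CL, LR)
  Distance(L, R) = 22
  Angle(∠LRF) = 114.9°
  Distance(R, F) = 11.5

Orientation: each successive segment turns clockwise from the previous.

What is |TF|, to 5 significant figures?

31.029

T is at the origin; TZ runs at -93.8° with length 19.5, so Z = (-1.2923, -19.457). ∠TZH = 38.7° gives ZH at 124.90° from the x-axis; with |ZH| = 22.8, H = (-14.337, -0.75767). ∠ZHC = 41.1° gives HC at -14.000° from the x-axis; with |HC| = 11.7, C = (-2.9848, -3.5882). The perpendicularity gives CL at right angles to HC, so CL runs at -104.00°; with |CL| = 17.6, L = (-7.2426, -20.665). The perpendicularity gives LR at right angles to CL, so LR runs at 166.00°; with |LR| = 22.0, R = (-28.589, -15.343). ∠LRF = 114.9° gives RF at 100.90° from the x-axis; with |RF| = 11.5, F = (-30.764, -4.0505). Then |TF| = |F − T| = 31.029.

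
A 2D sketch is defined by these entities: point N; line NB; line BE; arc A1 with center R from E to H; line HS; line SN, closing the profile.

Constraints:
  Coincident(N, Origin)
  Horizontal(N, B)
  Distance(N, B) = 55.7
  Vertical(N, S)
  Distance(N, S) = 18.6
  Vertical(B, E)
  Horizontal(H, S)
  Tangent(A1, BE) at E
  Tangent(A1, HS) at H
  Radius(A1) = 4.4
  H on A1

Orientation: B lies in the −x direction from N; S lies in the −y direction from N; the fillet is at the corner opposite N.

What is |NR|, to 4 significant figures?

53.23

N is at the origin; N and B share the same y with |NB| = 55.7 and B on the −x side, so B = (-55.70, 0.000). N and S share the same x with |NS| = 18.6 and S on the −y side, so S = (0.000, -18.60). The virtual corner opposite N is at (-55.70, -18.60). Since A1 is tangent to BE there, RE ⟂ BE and A1 meets HS tangentially, so RH is at right angles to HS, with radius 4.4, so the center R sits 4.4 in from both sides at R = (-51.30, -14.20). Then |NR| = |R − N| = 53.23.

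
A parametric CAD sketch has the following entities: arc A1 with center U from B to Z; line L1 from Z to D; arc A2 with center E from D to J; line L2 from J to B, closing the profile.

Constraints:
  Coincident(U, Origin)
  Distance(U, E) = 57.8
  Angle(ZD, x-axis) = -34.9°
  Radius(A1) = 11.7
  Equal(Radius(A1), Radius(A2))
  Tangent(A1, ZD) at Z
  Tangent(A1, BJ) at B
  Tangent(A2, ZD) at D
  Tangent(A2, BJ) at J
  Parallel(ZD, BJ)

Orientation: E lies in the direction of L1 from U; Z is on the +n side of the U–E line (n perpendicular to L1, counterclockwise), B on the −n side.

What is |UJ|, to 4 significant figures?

58.97

The slot axis is L1's direction at -34.9°, so u = (cos -34.9°, sin -34.9°) = (0.8202, -0.5721) and n = (−sin -34.9°, cos -34.9°) = (0.5721, 0.8202). U is at the origin and E lies 57.8 along u from U, so E = 57.8·u = (47.40, -33.07). Tangency of A1 to both parallel lines with radius 11.7 puts Z and B at U ± 11.7·n: Z = (6.694, 9.596), B = (-6.694, -9.596). Equal radii place D and J the same way about E: D = E + 11.7·n = (54.10, -23.47), J = E − 11.7·n = (40.71, -42.67). Then |UJ| = |J − U| = 58.97.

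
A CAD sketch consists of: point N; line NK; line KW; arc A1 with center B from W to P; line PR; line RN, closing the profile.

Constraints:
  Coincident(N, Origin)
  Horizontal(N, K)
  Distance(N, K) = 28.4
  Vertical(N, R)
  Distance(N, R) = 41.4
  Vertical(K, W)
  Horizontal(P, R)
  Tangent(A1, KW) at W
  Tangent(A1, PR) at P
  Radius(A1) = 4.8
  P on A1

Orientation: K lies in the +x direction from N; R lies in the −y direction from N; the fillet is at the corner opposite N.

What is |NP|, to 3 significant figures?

47.7

N is at the origin; NK is horizontal with |NK| = 28.4 and K on the +x side, so K = (28.4, 0.00). N and R share the same x with |NR| = 41.4 and R on the −y side, so R = (0.00, -41.4). The virtual corner opposite N is at (28.4, -41.4). The tangent condition forces BW to be normal to KW and tangency of A1 to PR means the radius BP is perpendicular to PR, with radius 4.8, so the center B sits 4.8 in from both sides at B = (23.6, -36.6). That places the tangent points at W = (28.4, -36.6) on KW and P = (23.6, -41.4) on PR. Then |NP| = |P − N| = 47.7.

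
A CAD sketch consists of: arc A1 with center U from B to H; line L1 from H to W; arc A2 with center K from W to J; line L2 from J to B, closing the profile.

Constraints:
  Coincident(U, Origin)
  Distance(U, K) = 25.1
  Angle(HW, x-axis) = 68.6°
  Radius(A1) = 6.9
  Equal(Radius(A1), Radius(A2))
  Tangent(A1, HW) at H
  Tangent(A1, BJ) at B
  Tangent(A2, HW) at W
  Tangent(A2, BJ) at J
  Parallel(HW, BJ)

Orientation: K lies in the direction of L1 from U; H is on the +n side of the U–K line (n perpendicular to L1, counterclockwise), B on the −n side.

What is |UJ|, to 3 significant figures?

26.0

The slot axis is L1's direction at 68.6°, so u = (cos 68.6°, sin 68.6°) = (0.365, 0.931) and n = (−sin 68.6°, cos 68.6°) = (-0.931, 0.365). U is at the origin and K lies 25.1 along u from U, so K = 25.1·u = (9.16, 23.4). Tangency of A1 to both parallel lines with radius 6.9 puts H and B at U ± 6.9·n: H = (-6.42, 2.52), B = (6.42, -2.52). Equal radii place W and J the same way about K: W = K + 6.9·n = (2.73, 25.9), J = K − 6.9·n = (15.6, 20.9). Then |UJ| = |J − U| = 26.0.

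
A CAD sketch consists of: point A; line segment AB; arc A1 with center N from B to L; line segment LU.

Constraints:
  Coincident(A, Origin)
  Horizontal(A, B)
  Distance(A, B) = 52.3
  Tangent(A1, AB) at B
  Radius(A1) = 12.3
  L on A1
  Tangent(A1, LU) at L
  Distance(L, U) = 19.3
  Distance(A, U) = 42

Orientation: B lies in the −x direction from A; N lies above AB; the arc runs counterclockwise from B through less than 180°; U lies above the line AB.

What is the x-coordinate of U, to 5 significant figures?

-33.493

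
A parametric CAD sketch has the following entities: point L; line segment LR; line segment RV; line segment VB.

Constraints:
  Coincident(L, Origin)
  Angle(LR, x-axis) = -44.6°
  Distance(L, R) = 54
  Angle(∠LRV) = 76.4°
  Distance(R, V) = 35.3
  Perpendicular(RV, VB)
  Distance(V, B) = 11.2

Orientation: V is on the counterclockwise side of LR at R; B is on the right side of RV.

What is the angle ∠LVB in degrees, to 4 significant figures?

156.7°

∠LRV = 76.4°, so RV runs at -44.6° + (180° − 76.4°) = 59.00° from the x-axis; with |RV| = 35.3, V = R + 35.3·(cos 59.00°, sin 59.00°) = (56.63, -7.658). RV ⟂ VB; with |VB| = 11.2 on the right of RV, B = V + 11.2·(0.8572, -0.5150) = (66.23, -13.43). Then cos ∠LVB = VL·VB / (|VL||VB|), giving 156.7°.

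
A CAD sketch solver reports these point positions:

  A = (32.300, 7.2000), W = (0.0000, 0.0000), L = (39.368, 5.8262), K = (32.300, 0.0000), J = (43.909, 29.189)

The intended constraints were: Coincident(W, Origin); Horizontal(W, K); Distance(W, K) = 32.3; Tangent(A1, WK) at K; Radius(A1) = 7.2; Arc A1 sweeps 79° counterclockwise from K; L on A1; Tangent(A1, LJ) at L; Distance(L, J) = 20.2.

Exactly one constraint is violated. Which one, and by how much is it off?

Distance(L, J) = 20.2 — off by 3.60.

W = (0.00, 0.00) ✓; W.y = 0.00, K.y = 0.00 ✓; |WK| = 32.30 ✓; ∠(AK, KW) = 90.00° ✓; |AK| = 7.200 ✓; bearing(A→L) − bearing(A→K) = 79.00° ✓; |AL| = 7.200 ✓; ∠(AL, LJ) = 90.00° ✓; |LJ| = 23.80 ✗.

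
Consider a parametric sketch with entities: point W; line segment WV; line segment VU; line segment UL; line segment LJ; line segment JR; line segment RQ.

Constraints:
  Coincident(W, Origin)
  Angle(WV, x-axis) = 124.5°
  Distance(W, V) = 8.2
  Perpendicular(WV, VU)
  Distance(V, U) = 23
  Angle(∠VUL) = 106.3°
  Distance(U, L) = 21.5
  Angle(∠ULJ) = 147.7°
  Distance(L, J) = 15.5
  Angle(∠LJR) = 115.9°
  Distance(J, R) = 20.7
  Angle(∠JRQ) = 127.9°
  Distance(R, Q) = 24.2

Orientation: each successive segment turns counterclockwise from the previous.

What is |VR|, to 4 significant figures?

39.34

W is at the origin; WV runs at 124.5° with length 8.2, so V = (-4.645, 6.758). The perpendicularity gives VU at right angles to WV, so VU runs at -145.5°; with |VU| = 23.0, U = (-23.60, -6.270). ∠VUL = 106.3° gives UL at -71.80° from the x-axis; with |UL| = 21.5, L = (-16.88, -26.69). ∠ULJ = 147.7° gives LJ at -39.50° from the x-axis; with |LJ| = 15.5, J = (-4.924, -36.55). ∠LJR = 115.9° gives JR at 24.60° from the x-axis; with |JR| = 20.7, R = (13.90, -27.94). Then |VR| = |R − V| = 39.34.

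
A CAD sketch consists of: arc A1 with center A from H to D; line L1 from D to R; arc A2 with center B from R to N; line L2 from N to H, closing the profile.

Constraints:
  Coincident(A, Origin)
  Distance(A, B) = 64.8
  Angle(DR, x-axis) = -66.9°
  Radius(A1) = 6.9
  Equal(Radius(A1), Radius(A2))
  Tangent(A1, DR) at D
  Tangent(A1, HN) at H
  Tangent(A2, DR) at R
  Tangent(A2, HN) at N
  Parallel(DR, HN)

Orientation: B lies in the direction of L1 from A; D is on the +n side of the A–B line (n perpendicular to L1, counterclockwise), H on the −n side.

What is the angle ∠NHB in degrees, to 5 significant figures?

6.0780°

The slot axis is L1's direction at -66.9°, so u = (cos -66.9°, sin -66.9°) = (0.39234, -0.91982) and n = (−sin -66.9°, cos -66.9°) = (0.91982, 0.39234). A is at the origin and B lies 64.8 along u from A, so B = 64.8·u = (25.423, -59.604). Tangency of A1 to both parallel lines with radius 6.9 puts D and H at A ± 6.9·n: D = (6.3468, 2.7071), H = (-6.3468, -2.7071). Equal radii place R and N the same way about B: R = B + 6.9·n = (31.770, -56.897), N = B − 6.9·n = (19.077, -62.312). Then cos ∠NHB = HN·HB / (|HN||HB|), giving 6.0780°.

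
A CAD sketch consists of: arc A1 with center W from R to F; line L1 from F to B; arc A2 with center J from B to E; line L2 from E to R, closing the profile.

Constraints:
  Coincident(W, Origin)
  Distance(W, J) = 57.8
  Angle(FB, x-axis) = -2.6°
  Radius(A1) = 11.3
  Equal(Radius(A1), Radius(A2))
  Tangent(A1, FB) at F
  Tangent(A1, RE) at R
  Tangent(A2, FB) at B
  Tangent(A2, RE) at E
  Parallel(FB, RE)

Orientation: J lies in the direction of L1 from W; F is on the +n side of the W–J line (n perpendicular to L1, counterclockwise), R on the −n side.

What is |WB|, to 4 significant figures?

58.89

The slot axis is L1's direction at -2.6°, so u = (cos -2.6°, sin -2.6°) = (0.9990, -0.04536) and n = (−sin -2.6°, cos -2.6°) = (0.04536, 0.9990). W is at the origin and J lies 57.8 along u from W, so J = 57.8·u = (57.74, -2.622). Tangency of A1 to both parallel lines with radius 11.3 puts F and R at W ± 11.3·n: F = (0.5126, 11.29), R = (-0.5126, -11.29). Equal radii place B and E the same way about J: B = J + 11.3·n = (58.25, 8.666), E = J − 11.3·n = (57.23, -13.91). Then |WB| = |B − W| = 58.89.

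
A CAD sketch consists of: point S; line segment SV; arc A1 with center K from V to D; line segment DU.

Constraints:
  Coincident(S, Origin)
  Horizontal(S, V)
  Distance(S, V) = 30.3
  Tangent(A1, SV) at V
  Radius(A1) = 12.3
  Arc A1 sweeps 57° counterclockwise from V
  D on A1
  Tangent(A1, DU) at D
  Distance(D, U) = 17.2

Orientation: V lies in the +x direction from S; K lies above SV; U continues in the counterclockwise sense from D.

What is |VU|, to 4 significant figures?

28.08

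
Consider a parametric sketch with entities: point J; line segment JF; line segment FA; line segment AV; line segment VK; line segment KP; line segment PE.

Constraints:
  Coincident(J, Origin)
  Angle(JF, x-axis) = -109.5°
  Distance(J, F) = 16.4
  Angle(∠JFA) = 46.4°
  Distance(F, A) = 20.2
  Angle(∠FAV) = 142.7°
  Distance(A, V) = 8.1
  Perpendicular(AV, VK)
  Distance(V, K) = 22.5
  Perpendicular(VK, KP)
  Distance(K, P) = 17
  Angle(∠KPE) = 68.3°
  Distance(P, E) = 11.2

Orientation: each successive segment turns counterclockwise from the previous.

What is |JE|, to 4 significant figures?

5.600

J is at the origin; JF runs at -109.5° with length 16.4, so F = (-5.474, -15.46). ∠JFA = 46.4° gives FA at 24.10° from the x-axis; with |FA| = 20.2, A = (12.96, -7.211). ∠FAV = 142.7° gives AV at 61.40° from the x-axis; with |AV| = 8.1, V = (16.84, -0.09938). AV is perpendicular to VK, so VK runs at 151.4°; with |VK| = 22.5, K = (-2.912, 10.67). The perpendicularity gives KP at right angles to VK, so KP runs at -118.6°; with |KP| = 17.0, P = (-11.05, -4.255). ∠KPE = 68.3° gives PE at -6.900° from the x-axis; with |PE| = 11.2, E = (0.06873, -5.600). Then |JE| = |E − J| = 5.600.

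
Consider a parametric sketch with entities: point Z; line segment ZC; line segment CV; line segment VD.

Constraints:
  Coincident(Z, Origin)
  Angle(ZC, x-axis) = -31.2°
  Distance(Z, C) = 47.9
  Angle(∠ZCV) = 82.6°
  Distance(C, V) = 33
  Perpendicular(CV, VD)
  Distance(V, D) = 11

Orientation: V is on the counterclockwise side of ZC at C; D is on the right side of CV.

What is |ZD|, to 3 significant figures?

64.4

Z is at the origin; ZC runs at -31.2° with length 47.9, so C = 47.9·(cos -31.2°, sin -31.2°) = (41.0, -24.8). ∠ZCV = 82.6°, so CV runs at -31.2° + (180° − 82.6°) = 66.2° from the x-axis; with |CV| = 33.0, V = C + 33.0·(cos 66.2°, sin 66.2°) = (54.3, 5.38). The perpendicularity gives VD at right angles to CV; with |VD| = 11.0 on the right of CV, D = V + 11.0·(0.915, -0.404) = (64.4, 0.941). Then |ZD| = |D − Z| = 64.4.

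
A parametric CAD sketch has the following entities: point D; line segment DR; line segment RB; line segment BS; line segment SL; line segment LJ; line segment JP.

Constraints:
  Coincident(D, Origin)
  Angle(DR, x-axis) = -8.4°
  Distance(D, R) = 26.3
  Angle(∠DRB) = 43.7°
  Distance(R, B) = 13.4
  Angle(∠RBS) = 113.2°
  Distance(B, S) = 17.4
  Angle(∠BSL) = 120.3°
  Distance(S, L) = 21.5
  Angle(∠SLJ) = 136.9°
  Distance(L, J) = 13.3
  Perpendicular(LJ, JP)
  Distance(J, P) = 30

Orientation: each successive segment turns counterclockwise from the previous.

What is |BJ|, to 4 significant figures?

40.43

D is at the origin; DR runs at -8.4° with length 26.3, so R = (26.02, -3.842). ∠DRB = 43.7° gives RB at 127.9° from the x-axis; with |RB| = 13.4, B = (17.79, 6.732). ∠RBS = 113.2° gives BS at -165.3° from the x-axis; with |BS| = 17.4, S = (0.9560, 2.316). ∠BSL = 120.3° gives SL at -105.6° from the x-axis; with |SL| = 21.5, L = (-4.826, -18.39). ∠SLJ = 136.9° gives LJ at -62.50° from the x-axis; with |LJ| = 13.3, J = (1.315, -30.19). Then |BJ| = |J − B| = 40.43.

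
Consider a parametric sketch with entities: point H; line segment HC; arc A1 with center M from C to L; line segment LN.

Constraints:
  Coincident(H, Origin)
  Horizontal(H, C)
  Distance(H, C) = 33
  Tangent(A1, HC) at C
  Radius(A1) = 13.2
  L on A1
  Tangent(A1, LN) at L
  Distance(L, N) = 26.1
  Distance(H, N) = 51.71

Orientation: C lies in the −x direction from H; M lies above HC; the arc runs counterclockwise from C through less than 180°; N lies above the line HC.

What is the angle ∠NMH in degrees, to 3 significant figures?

105°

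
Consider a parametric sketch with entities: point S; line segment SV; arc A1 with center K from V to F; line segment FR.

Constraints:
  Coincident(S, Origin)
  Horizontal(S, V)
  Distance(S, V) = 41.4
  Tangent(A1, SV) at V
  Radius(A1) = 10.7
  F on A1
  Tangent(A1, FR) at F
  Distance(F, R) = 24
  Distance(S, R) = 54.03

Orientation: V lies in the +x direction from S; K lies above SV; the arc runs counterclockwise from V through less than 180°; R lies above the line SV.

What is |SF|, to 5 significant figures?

53.214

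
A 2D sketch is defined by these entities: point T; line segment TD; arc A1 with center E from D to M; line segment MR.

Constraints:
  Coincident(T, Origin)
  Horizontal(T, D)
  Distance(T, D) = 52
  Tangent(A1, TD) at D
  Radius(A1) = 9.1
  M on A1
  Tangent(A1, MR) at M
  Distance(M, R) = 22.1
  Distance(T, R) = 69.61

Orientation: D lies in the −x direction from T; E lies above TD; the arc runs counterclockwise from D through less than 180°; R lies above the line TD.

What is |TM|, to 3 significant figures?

48.7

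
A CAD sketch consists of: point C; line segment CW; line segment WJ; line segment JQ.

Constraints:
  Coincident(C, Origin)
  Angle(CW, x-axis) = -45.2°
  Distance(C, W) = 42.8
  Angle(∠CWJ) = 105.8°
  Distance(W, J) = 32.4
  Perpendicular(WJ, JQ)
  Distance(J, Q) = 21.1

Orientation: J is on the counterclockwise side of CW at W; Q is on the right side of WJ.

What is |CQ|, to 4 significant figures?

76.29

∠CWJ = 105.8°, so WJ runs at -45.2° + (180° − 105.8°) = 29.00° from the x-axis; with |WJ| = 32.4, J = W + 32.4·(cos 29.00°, sin 29.00°) = (58.50, -14.66). WJ is perpendicular to JQ; with |JQ| = 21.1 on the right of WJ, Q = J + 21.1·(0.4848, -0.8746) = (68.73, -33.12). Then |CQ| = |Q − C| = 76.29.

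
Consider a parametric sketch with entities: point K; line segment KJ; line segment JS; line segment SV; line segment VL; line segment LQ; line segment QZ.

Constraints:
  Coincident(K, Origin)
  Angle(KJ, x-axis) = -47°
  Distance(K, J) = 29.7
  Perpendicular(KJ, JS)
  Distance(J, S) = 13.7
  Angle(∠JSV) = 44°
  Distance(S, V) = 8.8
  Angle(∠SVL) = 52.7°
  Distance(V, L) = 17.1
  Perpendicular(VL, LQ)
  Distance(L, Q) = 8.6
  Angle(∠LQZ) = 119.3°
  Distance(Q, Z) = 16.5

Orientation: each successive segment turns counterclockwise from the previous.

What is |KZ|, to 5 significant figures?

36.801

The perpendicularity gives LQ at right angles to VL, so LQ runs at 36.300°; with |LQ| = 8.6, Q = (38.531, -20.914). ∠LQZ = 119.3° gives QZ at 97.000° from the x-axis; with |QZ| = 16.5, Z = (36.520, -4.5373). Then |KZ| = |Z − K| = 36.801.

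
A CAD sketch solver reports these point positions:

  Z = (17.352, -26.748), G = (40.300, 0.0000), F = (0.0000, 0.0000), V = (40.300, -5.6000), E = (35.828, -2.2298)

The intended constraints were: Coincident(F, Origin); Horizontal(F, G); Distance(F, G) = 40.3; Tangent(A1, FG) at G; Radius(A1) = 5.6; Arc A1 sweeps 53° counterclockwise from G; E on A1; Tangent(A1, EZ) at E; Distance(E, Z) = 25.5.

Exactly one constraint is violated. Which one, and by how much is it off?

Distance(E, Z) = 25.5 — off by 5.20.

F = (0.00, 0.00) ✓; F.y = 0.00, G.y = 0.00 ✓; |FG| = 40.30 ✓; ∠(VG, GF) = 90.00° ✓; |VG| = 5.600 ✓; bearing(V→E) − bearing(V→G) = 53.00° ✓; |VE| = 5.600 ✓; ∠(VE, EZ) = 90.00° ✓; |EZ| = 30.70 ✗.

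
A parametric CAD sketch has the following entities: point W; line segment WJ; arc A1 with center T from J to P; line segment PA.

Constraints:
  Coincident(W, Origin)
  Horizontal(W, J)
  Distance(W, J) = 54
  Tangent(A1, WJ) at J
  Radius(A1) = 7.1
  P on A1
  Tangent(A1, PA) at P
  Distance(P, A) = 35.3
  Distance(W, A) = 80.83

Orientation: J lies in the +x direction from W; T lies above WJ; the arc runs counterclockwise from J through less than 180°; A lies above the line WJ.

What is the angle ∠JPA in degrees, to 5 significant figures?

143.26°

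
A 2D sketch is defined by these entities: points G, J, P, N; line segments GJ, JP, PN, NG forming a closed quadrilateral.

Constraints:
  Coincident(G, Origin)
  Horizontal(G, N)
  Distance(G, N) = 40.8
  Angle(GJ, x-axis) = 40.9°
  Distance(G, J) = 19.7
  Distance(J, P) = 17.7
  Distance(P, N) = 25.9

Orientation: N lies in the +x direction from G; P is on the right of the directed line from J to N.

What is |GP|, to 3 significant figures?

16.1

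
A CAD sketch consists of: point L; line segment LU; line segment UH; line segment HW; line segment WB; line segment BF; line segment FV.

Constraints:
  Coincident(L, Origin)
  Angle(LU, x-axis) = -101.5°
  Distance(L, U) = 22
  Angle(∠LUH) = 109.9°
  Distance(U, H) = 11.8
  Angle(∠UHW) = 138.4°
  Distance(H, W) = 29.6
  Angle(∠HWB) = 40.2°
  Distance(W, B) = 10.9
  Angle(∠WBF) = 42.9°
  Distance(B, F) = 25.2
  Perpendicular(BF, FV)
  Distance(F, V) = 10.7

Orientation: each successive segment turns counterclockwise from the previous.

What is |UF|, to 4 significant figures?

42.00

∠HWB = 40.2° gives WB at 150.0° from the x-axis; with |WB| = 10.9, B = (25.38, -17.01). ∠WBF = 42.9° gives BF at -72.90° from the x-axis; with |BF| = 25.2, F = (32.79, -41.10). Then |UF| = |F − U| = 42.00.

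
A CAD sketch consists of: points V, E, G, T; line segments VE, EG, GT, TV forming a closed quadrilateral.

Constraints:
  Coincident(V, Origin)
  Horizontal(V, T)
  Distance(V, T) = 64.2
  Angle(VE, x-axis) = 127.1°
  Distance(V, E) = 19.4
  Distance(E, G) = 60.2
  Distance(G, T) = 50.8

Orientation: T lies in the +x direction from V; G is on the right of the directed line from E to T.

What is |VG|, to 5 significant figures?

40.801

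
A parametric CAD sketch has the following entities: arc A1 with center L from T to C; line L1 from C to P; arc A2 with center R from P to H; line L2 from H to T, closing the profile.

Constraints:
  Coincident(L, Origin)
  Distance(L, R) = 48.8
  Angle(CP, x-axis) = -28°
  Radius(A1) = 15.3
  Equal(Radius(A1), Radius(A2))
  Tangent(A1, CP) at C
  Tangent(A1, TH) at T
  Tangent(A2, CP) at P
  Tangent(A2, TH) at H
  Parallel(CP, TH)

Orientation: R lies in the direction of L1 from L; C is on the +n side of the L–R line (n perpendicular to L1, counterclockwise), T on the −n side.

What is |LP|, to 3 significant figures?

51.1

The slot axis is L1's direction at -28.0°, so u = (cos -28.0°, sin -28.0°) = (0.883, -0.469) and n = (−sin -28.0°, cos -28.0°) = (0.469, 0.883). L is at the origin and R lies 48.8 along u from L, so R = 48.8·u = (43.1, -22.9). Tangency of A1 to both parallel lines with radius 15.3 puts C and T at L ± 15.3·n: C = (7.18, 13.5), T = (-7.18, -13.5). Equal radii place P and H the same way about R: P = R + 15.3·n = (50.3, -9.40), H = R − 15.3·n = (35.9, -36.4). Then |LP| = |P − L| = 51.1.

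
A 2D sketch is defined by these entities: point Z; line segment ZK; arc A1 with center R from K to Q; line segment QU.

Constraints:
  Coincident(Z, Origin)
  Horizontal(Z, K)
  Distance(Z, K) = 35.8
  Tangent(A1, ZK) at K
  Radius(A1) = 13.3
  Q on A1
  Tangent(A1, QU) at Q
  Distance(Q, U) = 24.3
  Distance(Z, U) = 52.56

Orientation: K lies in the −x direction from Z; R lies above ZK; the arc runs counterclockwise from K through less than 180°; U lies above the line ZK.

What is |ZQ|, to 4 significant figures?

29.95

Checks: |RQ| = 13.30 ✓; ∠(RQ, QU) = 90.00° ✓; |QU| = 24.30 ✓; |ZU| = 52.56 ✓.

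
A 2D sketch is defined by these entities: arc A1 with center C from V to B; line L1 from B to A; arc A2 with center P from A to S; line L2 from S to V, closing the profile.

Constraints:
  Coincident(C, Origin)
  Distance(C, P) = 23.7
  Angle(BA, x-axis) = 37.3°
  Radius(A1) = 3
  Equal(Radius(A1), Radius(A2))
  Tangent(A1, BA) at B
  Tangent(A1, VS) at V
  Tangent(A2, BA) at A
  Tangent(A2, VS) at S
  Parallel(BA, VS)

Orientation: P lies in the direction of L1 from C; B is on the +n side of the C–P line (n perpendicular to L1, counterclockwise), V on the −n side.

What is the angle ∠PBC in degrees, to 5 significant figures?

82.786°

C is at the origin and P lies 23.7 along u from C, so P = 23.7·u = (18.853, 14.362). Tangency of A1 to both parallel lines with radius 3.0 puts B and V at C ± 3.0·n: B = (-1.8180, 2.3864), V = (1.8180, -2.3864). Then cos ∠PBC = BP·BC / (|BP||BC|), giving 82.786°.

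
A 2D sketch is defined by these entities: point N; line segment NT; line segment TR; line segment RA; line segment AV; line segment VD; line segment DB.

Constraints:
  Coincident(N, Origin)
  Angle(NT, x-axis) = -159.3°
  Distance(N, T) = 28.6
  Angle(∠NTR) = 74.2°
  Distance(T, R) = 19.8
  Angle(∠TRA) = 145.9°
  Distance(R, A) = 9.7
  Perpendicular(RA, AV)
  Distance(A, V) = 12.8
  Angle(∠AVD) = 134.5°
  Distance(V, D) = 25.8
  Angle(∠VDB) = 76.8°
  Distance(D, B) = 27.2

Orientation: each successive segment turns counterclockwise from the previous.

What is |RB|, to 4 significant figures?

24.08

N is at the origin; NT runs at -159.3° with length 28.6, so T = (-26.75, -10.11). ∠NTR = 74.2° gives TR at -53.50° from the x-axis; with |TR| = 19.8, R = (-14.98, -26.03). ∠TRA = 145.9° gives RA at -19.40° from the x-axis; with |RA| = 9.7, A = (-5.827, -29.25). RA is perpendicular to AV, so AV runs at 70.60°; with |AV| = 12.8, V = (-1.575, -17.17). ∠AVD = 134.5° gives VD at 116.1° from the x-axis; with |VD| = 25.8, D = (-12.93, 5.995). ∠VDB = 76.8° gives DB at -140.7° from the x-axis; with |DB| = 27.2, B = (-33.97, -11.23). Then |RB| = |B − R| = 24.08.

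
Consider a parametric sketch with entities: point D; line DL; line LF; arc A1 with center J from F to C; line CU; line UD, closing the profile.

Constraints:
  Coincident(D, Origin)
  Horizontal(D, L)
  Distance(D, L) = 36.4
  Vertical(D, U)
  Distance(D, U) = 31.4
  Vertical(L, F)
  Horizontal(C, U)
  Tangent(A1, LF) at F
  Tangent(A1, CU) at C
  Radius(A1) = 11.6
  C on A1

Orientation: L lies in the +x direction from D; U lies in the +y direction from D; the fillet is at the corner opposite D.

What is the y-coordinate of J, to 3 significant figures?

19.8

D is at the origin; D and L share the same y with |DL| = 36.4 and L on the +x side, so L = (36.4, 0.00). DU is vertical with |DU| = 31.4 and U on the +y side, so U = (0.00, 31.4). The virtual corner opposite D is at (36.4, 31.4). A1 meets LF tangentially, so JF is at right angles to LF and tangency of A1 to CU means the radius JC is perpendicular to CU, with radius 11.6, so the center J sits 11.6 in from both sides at J = (24.8, 19.8). So J.y = 19.8.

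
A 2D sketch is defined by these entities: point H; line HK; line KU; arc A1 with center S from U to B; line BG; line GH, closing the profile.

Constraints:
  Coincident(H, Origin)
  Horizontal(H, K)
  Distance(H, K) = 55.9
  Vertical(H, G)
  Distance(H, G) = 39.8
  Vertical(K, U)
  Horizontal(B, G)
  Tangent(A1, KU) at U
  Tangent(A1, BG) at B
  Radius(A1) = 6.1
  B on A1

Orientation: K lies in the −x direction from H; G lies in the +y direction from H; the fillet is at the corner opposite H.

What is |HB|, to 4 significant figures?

63.75

H is at the origin; HK is horizontal with |HK| = 55.9 and K on the −x side, so K = (-55.90, 0.000). H and G share the same x with |HG| = 39.8 and G on the +y side, so G = (0.000, 39.80). The virtual corner opposite H is at (-55.90, 39.80). A1 meets KU tangentially, so SU is at right angles to KU and A1 meets BG tangentially, so SB is at right angles to BG, with radius 6.1, so the center S sits 6.1 in from both sides at S = (-49.80, 33.70). That places the tangent points at U = (-55.90, 33.70) on KU and B = (-49.80, 39.80) on BG. Then |HB| = |B − H| = 63.75.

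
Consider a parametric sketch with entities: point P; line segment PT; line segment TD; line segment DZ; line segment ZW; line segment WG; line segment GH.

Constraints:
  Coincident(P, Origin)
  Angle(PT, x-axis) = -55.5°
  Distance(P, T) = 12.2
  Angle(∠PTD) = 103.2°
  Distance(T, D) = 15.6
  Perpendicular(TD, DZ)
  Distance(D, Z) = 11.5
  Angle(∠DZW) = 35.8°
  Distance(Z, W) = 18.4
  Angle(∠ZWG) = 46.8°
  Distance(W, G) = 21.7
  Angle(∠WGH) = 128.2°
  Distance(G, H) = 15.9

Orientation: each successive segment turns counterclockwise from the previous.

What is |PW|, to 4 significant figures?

17.09

The perpendicularity gives DZ at right angles to TD, so DZ runs at 111.3°; with |DZ| = 11.5, Z = (17.27, 6.327). ∠DZW = 35.8° gives ZW at -104.5° from the x-axis; with |ZW| = 18.4, W = (12.66, -11.49). Then |PW| = |W − P| = 17.09.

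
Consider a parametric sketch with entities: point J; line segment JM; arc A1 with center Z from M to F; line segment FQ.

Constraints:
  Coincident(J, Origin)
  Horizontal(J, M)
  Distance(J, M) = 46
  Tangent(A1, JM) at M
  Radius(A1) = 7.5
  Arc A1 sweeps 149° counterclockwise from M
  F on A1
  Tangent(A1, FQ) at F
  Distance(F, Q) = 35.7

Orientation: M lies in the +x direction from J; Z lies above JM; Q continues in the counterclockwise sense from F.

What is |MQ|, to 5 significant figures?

41.943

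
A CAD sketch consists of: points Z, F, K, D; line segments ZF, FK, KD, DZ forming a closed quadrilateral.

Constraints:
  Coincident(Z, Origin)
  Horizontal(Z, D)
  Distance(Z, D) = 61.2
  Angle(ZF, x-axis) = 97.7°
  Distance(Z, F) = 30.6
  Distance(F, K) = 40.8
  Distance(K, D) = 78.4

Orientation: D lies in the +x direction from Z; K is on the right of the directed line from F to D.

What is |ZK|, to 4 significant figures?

18.76

Checks: |FK| = 40.80 ✓; |KD| = 78.40 ✓.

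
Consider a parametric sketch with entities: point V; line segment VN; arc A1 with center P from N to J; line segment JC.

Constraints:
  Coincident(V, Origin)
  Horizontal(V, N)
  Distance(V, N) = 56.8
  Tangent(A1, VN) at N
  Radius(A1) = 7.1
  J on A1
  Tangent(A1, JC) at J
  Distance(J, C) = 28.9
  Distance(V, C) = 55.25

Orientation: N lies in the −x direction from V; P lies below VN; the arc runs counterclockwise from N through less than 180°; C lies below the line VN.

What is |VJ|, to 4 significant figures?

63.33

Checks: V = (0.00, 0.00) ✓; |PJ| = 7.100 ✓; ∠(PJ, JC) = 90.00° ✓; |JC| = 28.90 ✓; |VC| = 55.25 ✓.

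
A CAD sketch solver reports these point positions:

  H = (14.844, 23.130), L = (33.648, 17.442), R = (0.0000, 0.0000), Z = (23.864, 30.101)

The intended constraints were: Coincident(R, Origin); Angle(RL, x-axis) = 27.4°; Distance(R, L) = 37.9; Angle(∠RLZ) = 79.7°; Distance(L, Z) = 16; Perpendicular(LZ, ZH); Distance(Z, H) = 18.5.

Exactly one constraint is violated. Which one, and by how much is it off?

Distance(Z, H) = 18.5 — off by 7.10.

R = (0.00, 0.00) ✓; RL at 27.40° ✓; |RL| = 37.90 ✓; ∠RLZ = 79.70° ✓; |LZ| = 16.00 ✓; ∠(LZ, ZH) = 90.00° ✓; |ZH| = 11.40 ✗.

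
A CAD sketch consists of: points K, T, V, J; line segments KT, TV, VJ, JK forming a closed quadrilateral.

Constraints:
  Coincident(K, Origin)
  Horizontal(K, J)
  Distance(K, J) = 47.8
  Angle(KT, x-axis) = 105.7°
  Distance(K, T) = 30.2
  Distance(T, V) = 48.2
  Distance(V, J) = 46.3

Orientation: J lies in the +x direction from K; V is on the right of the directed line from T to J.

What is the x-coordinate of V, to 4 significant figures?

4.866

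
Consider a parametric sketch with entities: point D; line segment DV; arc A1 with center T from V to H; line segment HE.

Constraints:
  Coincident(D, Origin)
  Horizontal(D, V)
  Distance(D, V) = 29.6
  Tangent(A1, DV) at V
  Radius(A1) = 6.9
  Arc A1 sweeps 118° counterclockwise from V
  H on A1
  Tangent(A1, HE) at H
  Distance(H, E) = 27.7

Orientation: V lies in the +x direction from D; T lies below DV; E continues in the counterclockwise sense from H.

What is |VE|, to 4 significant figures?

35.28

On A1, V sits at bearing 90° from T; a 118° counterclockwise sweep puts H at bearing 208°, so H = T + 6.9·(cos 208°, sin 208°) = (23.51, -10.14). A1 meets HE tangentially, so TH is at right angles to HE, so HE runs along (−sin 208°, cos 208°); with |HE| = 27.7, E = (36.51, -34.60). Then |VE| = |E − V| = 35.28.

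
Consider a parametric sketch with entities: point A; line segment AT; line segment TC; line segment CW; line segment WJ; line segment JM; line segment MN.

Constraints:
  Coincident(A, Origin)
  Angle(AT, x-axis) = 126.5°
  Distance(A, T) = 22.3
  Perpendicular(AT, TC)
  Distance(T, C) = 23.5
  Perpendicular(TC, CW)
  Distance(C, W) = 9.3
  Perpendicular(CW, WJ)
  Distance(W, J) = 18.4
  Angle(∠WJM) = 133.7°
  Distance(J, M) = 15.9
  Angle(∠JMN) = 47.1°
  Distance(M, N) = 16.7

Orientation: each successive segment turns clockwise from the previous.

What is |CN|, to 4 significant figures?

12.92

A is at the origin; AT runs at 126.5° with length 22.3, so T = (-13.26, 17.93). AT ⟂ TC, so TC runs at 36.50°; with |TC| = 23.5, C = (5.626, 31.90). The perpendicularity gives CW at right angles to TC, so CW runs at -53.50°; with |CW| = 9.3, W = (11.16, 24.43). CW is perpendicular to WJ, so WJ runs at -143.5°; with |WJ| = 18.4, J = (-3.633, 13.48). ∠WJM = 133.7° gives JM at 170.2° from the x-axis; with |JM| = 15.9, M = (-19.30, 16.19). ∠JMN = 47.1° gives MN at 37.30° from the x-axis; with |MN| = 16.7, N = (-6.017, 26.31). Then |CN| = |N − C| = 12.92.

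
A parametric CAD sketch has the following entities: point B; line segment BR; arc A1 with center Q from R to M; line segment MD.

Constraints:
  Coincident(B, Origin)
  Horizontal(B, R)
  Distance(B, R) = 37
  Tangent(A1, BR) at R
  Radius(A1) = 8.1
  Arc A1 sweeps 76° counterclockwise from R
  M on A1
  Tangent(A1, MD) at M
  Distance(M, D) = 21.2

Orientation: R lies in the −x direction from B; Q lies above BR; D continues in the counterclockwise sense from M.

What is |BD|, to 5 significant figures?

35.917

B is at the origin; B and R share the same y with |BR| = 37.0 and R on the −x side, so R = (-37.000, 0.0000). Tangency of A1 to BR means the radius QR is perpendicular to BR, so Q = R + (0, 8.1) = (-37.000, 8.1000). On A1, R sits at bearing -90° from Q; a 76° counterclockwise sweep puts M at bearing -14°, so M = Q + 8.1·(cos -14°, sin -14°) = (-29.141, 6.1404). Since A1 is tangent to MD there, QM ⟂ MD, so MD runs along (−sin -14°, cos -14°); with |MD| = 21.2, D = (-24.012, 26.711). Then |BD| = |D − B| = 35.917.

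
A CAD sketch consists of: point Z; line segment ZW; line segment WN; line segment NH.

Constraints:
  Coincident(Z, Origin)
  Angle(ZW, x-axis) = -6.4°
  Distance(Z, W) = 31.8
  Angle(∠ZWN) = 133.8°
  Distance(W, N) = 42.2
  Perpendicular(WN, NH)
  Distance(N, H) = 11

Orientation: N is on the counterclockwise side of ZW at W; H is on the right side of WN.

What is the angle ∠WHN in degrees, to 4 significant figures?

75.39°

Z is at the origin; ZW runs at -6.4° with length 31.8, so W = 31.8·(cos -6.4°, sin -6.4°) = (31.60, -3.545). ∠ZWN = 133.8°, so WN runs at -6.4° + (180° − 133.8°) = 39.80° from the x-axis; with |WN| = 42.2, N = W + 42.2·(cos 39.80°, sin 39.80°) = (64.02, 23.47). WN is perpendicular to NH; with |NH| = 11.0 on the right of WN, H = N + 11.0·(0.6401, -0.7683) = (71.06, 15.02). Then cos ∠WHN = HW·HN / (|HW||HN|), giving 75.39°.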